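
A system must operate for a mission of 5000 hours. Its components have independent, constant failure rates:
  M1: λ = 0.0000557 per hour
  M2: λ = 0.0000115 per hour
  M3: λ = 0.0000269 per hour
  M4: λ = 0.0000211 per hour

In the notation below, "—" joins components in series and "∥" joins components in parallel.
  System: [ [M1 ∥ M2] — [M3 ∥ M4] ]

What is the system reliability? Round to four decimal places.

R(M1) = exp(−0.0000557 × 5000) = 0.756918
R(M2) = exp(−0.0000115 × 5000) = 0.944122
R(M3) = exp(−0.0000269 × 5000) = 0.874153
R(M4) = exp(−0.0000211 × 5000) = 0.899874
Parallel (M1 and M2): 1 − (1 − 0.756918)(1 − 0.944122) = 0.986417
Parallel (M3 and M4): 1 − (1 − 0.874153)(1 − 0.899874) = 0.987399
Series ([0.986417] and [0.987399]): 0.986417 × 0.987399 = 0.9740

0.9740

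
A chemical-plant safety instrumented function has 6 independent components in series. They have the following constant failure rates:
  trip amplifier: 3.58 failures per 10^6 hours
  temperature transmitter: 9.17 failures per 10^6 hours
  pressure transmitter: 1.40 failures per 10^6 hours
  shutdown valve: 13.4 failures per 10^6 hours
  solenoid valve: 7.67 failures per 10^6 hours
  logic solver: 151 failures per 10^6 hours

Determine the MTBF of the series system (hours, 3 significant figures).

Series of exponential components: λ_sys = Σ λ_i
λ_sys = 0.00000358 + 0.00000917 + 0.00000140 + 0.0000134 + 0.00000767 + 0.000151 = 1.8622e-04 /h
MTBF = 1 / λ_sys = 5370 h

5370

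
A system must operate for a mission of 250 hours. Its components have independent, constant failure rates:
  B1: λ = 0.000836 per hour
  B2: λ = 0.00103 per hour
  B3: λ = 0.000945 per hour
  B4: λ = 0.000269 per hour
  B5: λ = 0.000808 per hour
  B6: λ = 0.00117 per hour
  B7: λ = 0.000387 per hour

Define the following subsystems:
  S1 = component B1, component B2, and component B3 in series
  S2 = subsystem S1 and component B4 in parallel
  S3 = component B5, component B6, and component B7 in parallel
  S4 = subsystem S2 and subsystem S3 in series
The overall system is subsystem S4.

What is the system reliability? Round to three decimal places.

R(B1) = exp(−0.000836 × 250) = 0.81140
R(B2) = exp(−0.00103 × 250) = 0.77298
R(B3) = exp(−0.000945 × 250) = 0.78958
R(B4) = exp(−0.000269 × 250) = 0.93496
R(B5) = exp(−0.000808 × 250) = 0.81709
R(B6) = exp(−0.00117 × 250) = 0.74640
R(B7) = exp(−0.000387 × 250) = 0.90778
Series (B1, B2, and B3): 0.81140 × 0.77298 × 0.78958 = 0.49522
Parallel ([0.49522] and B4): 1 − (1 − 0.49522)(1 − 0.93496) = 0.96717
Parallel (B5, B6, and B7): 1 − (1 − 0.81709)(1 − 0.74640)(1 − 0.90778) = 0.99572
Series ([0.96717] and [0.99572]): 0.96717 × 0.99572 = 0.963

0.963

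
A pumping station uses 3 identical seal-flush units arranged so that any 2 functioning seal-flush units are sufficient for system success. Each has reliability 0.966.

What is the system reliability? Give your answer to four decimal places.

0.9966

R = Σ_{i=2}^{3} C(3,i) p^i (1−p)^{3−i} with p = 0.966
C(3,2)·0.966^2·0.034^1 = 0.095182
C(3,3)·0.966^3·0.034^0 = 0.901429
Sum = 0.9966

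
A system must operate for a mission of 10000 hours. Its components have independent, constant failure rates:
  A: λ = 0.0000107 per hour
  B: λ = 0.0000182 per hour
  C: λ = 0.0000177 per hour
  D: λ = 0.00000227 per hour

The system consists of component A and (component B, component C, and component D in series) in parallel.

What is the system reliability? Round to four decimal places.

R(A) = exp(−0.0000107 × 10000) = 0.898526
R(B) = exp(−0.0000182 × 10000) = 0.833601
R(C) = exp(−0.0000177 × 10000) = 0.837780
R(D) = exp(−0.00000227 × 10000) = 0.977556
Series (B, C, and D): 0.833601 × 0.837780 × 0.977556 = 0.682700
Parallel (A and [0.682700]): 1 − (1 − 0.898526)(1 − 0.682700) = 0.9678

0.9678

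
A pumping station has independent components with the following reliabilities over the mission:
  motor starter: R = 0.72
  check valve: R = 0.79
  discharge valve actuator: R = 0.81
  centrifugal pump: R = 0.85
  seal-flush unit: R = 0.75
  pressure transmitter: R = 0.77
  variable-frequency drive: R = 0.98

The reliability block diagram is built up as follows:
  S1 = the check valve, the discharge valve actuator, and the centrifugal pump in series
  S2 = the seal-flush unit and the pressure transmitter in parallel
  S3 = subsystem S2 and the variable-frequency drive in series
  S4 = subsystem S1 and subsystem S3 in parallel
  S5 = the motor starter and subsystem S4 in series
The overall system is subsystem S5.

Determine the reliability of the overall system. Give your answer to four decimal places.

Series (check valve, discharge valve actuator, and centrifugal pump): 0.790000 × 0.810000 × 0.850000 = 0.543915
Parallel (seal-flush unit and pressure transmitter): 1 − (1 − 0.750000)(1 − 0.770000) = 0.942500
Series ([0.942500] and variable-frequency drive): 0.942500 × 0.980000 = 0.923650
Parallel ([0.543915] and [0.923650]): 1 − (1 − 0.543915)(1 − 0.923650) = 0.965178
Series (motor starter and [0.965178]): 0.720000 × 0.965178 = 0.6949

0.6949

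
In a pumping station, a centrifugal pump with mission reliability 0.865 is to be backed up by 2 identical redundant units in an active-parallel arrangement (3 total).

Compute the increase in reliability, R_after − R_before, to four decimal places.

R_before = 0.865
R_after = 1 − (1 − 0.865)^3 = 0.9975
ΔR = 0.9975 − 0.865 = 0.1325

0.1325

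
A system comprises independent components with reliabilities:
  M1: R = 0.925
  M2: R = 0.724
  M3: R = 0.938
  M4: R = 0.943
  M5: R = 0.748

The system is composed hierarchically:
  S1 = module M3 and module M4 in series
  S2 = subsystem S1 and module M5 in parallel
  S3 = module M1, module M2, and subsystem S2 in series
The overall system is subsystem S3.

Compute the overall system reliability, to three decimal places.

Series (M3 and M4): 0.93800 × 0.94300 = 0.88453
Parallel ([0.88453] and M5): 1 − (1 − 0.88453)(1 − 0.74800) = 0.97090
Series (M1, M2, and [0.97090]): 0.92500 × 0.72400 × 0.97090 = 0.650

0.650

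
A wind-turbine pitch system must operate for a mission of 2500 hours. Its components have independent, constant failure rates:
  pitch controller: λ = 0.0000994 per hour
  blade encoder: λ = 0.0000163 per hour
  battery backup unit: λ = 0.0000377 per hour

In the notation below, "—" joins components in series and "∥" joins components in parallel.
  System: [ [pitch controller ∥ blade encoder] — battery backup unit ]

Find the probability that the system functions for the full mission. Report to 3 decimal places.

R(pitch controller) = exp(−0.0000994 × 2500) = 0.77997
R(blade encoder) = exp(−0.0000163 × 2500) = 0.96007
R(battery backup unit) = exp(−0.0000377 × 2500) = 0.91006
Parallel (pitch controller and blade encoder): 1 − (1 − 0.77997)(1 − 0.96007) = 0.99121
Series ([0.99121] and battery backup unit): 0.99121 × 0.91006 = 0.902

0.902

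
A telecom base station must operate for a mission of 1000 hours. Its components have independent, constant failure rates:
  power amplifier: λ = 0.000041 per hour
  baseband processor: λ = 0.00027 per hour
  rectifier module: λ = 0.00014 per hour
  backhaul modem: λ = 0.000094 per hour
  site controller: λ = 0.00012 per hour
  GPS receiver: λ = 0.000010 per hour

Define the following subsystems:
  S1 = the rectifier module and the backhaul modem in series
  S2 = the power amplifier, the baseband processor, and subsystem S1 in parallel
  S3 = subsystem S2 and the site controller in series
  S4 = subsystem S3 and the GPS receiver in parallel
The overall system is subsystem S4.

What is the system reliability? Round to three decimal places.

R(power amplifier) = exp(−0.000041 × 1000) = 0.95983
R(baseband processor) = exp(−0.00027 × 1000) = 0.76338
R(rectifier module) = exp(−0.00014 × 1000) = 0.86936
R(backhaul modem) = exp(−0.000094 × 1000) = 0.91028
R(site controller) = exp(−0.00012 × 1000) = 0.88692
R(GPS receiver) = exp(−0.000010 × 1000) = 0.99005
Series (rectifier module and backhaul modem): 0.86936 × 0.91028 = 0.79136
Parallel (power amplifier, baseband processor, and [0.79136]): 1 − (1 − 0.95983)(1 − 0.76338)(1 − 0.79136) = 0.99802
Series ([0.99802] and site controller): 0.99802 × 0.88692 = 0.88516
Parallel ([0.88516] and GPS receiver): 1 − (1 − 0.88516)(1 − 0.99005) = 0.999

0.999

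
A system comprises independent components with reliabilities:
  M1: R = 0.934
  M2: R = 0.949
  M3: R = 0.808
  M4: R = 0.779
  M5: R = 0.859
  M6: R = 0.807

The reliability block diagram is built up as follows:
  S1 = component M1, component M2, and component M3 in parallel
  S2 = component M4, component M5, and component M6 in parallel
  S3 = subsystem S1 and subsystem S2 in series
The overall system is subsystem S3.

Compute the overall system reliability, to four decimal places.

Parallel (M1, M2, and M3): 1 − (1 − 0.934000)(1 − 0.949000)(1 − 0.808000) = 0.999354
Parallel (M4, M5, and M6): 1 − (1 − 0.779000)(1 − 0.859000)(1 − 0.807000) = 0.993986
Series ([0.999354] and [0.993986]): 0.999354 × 0.993986 = 0.9933

0.9933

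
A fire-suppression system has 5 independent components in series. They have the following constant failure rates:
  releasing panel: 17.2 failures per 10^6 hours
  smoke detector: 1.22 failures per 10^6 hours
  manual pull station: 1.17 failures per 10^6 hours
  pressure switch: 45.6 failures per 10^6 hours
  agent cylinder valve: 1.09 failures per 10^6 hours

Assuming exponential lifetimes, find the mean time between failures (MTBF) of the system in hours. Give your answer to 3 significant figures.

Series of exponential components: λ_sys = Σ λ_i
λ_sys = 0.0000172 + 0.00000122 + 0.00000117 + 0.0000456 + 0.00000109 = 6.6280e-05 /h
MTBF = 1 / λ_sys = 15100 h

15100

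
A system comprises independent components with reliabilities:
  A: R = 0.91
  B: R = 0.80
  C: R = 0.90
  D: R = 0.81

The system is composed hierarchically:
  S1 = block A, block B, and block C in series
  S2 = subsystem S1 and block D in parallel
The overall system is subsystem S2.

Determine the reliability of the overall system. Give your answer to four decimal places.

0.9345

Series (A, B, and C): 0.910000 × 0.800000 × 0.900000 = 0.655200
Parallel ([0.655200] and D): 1 − (1 − 0.655200)(1 − 0.810000) = 0.9345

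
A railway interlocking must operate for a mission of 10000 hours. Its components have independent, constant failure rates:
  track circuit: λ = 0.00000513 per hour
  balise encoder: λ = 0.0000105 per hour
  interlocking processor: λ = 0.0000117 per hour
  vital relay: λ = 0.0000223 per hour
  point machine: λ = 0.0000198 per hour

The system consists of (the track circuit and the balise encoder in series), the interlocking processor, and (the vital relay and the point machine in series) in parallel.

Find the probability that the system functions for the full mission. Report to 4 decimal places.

R(track circuit) = exp(−0.00000513 × 10000) = 0.949994
R(balise encoder) = exp(−0.0000105 × 10000) = 0.900325
R(interlocking processor) = exp(−0.0000117 × 10000) = 0.889585
R(vital relay) = exp(−0.0000223 × 10000) = 0.800115
R(point machine) = exp(−0.0000198 × 10000) = 0.820370
Series (track circuit and balise encoder): 0.949994 × 0.900325 = 0.855303
Series (vital relay and point machine): 0.800115 × 0.820370 = 0.656390
Parallel ([0.855303], interlocking processor, and [0.656390]): 1 − (1 − 0.855303)(1 − 0.889585)(1 − 0.656390) = 0.9945

0.9945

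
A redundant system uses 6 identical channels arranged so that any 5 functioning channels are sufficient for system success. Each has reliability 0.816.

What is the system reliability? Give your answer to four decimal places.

0.6946

R = Σ_{i=5}^{6} C(6,i) p^i (1−p)^{6−i} with p = 0.816
C(6,5)·0.816^5·0.184^1 = 0.399411
C(6,6)·0.816^6·0.184^0 = 0.295217
Sum = 0.6946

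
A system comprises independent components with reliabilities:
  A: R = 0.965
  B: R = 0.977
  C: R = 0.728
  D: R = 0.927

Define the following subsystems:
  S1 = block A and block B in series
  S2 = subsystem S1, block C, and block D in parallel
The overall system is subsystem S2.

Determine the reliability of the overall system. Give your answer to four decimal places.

0.9989

Series (A and B): 0.965000 × 0.977000 = 0.942805
Parallel ([0.942805], C, and D): 1 − (1 − 0.942805)(1 − 0.728000)(1 − 0.927000) = 0.9989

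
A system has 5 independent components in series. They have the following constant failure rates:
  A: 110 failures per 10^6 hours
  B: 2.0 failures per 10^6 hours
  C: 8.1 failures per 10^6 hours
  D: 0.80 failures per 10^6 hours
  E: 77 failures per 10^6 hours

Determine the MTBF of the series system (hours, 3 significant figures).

5050

Series of exponential components: λ_sys = Σ λ_i
λ_sys = 0.00011 + 0.0000020 + 0.0000081 + 0.00000080 + 0.000077 = 1.9790e-04 /h
MTBF = 1 / λ_sys = 5050 h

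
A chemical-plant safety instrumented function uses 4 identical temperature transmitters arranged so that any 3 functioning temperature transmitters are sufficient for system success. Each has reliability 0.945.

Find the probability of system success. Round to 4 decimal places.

0.9832

R = Σ_{i=3}^{4} C(4,i) p^i (1−p)^{4−i} with p = 0.945
C(4,3)·0.945^3·0.055^1 = 0.185660
C(4,4)·0.945^4·0.055^0 = 0.797494
Sum = 0.9832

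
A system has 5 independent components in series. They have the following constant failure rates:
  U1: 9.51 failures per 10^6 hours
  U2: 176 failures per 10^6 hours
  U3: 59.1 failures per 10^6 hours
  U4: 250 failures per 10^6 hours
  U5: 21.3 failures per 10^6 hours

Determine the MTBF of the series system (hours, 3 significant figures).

Series of exponential components: λ_sys = Σ λ_i
λ_sys = 0.00000951 + 0.000176 + 0.0000591 + 0.000250 + 0.0000213 = 5.1591e-04 /h
MTBF = 1 / λ_sys = 1940 h

1940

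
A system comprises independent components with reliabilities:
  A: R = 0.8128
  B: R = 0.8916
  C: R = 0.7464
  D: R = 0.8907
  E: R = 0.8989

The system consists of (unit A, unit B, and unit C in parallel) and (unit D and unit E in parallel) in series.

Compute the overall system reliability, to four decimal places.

0.9839

Parallel (A, B, and C): 1 − (1 − 0.812800)(1 − 0.891600)(1 − 0.746400) = 0.994854
Parallel (D and E): 1 − (1 − 0.890700)(1 − 0.898900) = 0.988950
Series ([0.994854] and [0.988950]): 0.994854 × 0.988950 = 0.9839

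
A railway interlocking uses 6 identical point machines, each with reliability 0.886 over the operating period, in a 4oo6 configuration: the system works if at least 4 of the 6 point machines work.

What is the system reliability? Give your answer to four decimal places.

0.9773

R = Σ_{i=4}^{6} C(6,i) p^i (1−p)^{6−i} with p = 0.886
C(6,4)·0.886^4·0.114^2 = 0.120126
C(6,5)·0.886^5·0.114^1 = 0.373443
C(6,6)·0.886^6·0.114^0 = 0.483729
Sum = 0.9773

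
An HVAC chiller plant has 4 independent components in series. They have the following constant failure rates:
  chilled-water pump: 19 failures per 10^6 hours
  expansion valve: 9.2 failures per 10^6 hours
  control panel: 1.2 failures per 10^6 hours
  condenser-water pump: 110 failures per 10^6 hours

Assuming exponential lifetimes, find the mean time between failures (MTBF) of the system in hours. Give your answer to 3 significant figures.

Series of exponential components: λ_sys = Σ λ_i
λ_sys = 0.000019 + 0.0000092 + 0.0000012 + 0.00011 = 1.3940e-04 /h
MTBF = 1 / λ_sys = 7170 h

7170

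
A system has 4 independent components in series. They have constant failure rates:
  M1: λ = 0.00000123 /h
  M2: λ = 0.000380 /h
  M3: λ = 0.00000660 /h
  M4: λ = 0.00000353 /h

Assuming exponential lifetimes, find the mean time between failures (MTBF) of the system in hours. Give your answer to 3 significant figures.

Series of exponential components: λ_sys = Σ λ_i
λ_sys = 0.00000123 + 0.000380 + 0.00000660 + 0.00000353 = 3.9136e-04 /h
MTBF = 1 / λ_sys = 2560 h

2560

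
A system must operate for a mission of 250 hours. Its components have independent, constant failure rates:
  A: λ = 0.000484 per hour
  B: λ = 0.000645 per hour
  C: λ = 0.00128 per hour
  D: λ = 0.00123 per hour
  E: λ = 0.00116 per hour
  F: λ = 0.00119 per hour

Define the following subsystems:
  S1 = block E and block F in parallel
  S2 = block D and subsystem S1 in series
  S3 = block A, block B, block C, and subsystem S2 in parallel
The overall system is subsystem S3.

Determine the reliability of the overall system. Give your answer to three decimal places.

R(A) = exp(−0.000484 × 250) = 0.88603
R(B) = exp(−0.000645 × 250) = 0.85108
R(C) = exp(−0.00128 × 250) = 0.72615
R(D) = exp(−0.00123 × 250) = 0.73528
R(E) = exp(−0.00116 × 250) = 0.74826
R(F) = exp(−0.00119 × 250) = 0.74267
Parallel (E and F): 1 − (1 − 0.74826)(1 − 0.74267) = 0.93522
Series (D and [0.93522]): 0.73528 × 0.93522 = 0.68765
Parallel (A, B, C, and [0.68765]): 1 − (1 − 0.88603)(1 − 0.85108)(1 − 0.72615)(1 − 0.68765) = 0.999

0.999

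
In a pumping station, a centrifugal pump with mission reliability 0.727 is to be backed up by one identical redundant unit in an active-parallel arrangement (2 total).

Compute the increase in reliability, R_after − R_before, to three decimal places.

0.198

R_before = 0.727
R_after = 1 − (1 − 0.727)^2 = 0.925
ΔR = 0.925 − 0.727 = 0.198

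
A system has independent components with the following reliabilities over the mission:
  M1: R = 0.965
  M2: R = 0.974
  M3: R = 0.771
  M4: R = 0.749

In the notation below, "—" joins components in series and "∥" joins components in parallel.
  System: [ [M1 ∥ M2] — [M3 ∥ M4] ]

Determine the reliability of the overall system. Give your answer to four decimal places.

Parallel (M1 and M2): 1 − (1 − 0.965000)(1 − 0.974000) = 0.999090
Parallel (M3 and M4): 1 − (1 − 0.771000)(1 − 0.749000) = 0.942521
Series ([0.999090] and [0.942521]): 0.999090 × 0.942521 = 0.9417

0.9417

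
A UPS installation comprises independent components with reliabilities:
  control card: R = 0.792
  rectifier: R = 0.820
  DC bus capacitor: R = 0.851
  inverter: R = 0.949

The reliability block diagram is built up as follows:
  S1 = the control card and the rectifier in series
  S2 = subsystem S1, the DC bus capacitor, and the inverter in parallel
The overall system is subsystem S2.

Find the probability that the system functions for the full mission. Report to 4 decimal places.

0.9973

Series (control card and rectifier): 0.792000 × 0.820000 = 0.649440
Parallel ([0.649440], DC bus capacitor, and inverter): 1 − (1 − 0.649440)(1 − 0.851000)(1 − 0.949000) = 0.9973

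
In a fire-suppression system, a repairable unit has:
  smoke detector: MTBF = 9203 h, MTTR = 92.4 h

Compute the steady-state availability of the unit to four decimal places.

0.9901

A(smoke detector) = MTBF/(MTBF+MTTR) = 9203/(9203+92.4) = 0.9901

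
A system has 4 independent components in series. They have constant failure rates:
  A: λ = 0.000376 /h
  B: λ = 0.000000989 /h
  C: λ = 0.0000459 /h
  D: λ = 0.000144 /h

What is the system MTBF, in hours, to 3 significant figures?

Series of exponential components: λ_sys = Σ λ_i
λ_sys = 0.000376 + 0.000000989 + 0.0000459 + 0.000144 = 5.6689e-04 /h
MTBF = 1 / λ_sys = 1760 h

1760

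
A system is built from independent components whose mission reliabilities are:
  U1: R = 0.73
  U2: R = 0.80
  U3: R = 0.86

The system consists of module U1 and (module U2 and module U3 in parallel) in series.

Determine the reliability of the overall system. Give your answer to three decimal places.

Parallel (U2 and U3): 1 − (1 − 0.80000)(1 − 0.86000) = 0.97200
Series (U1 and [0.97200]): 0.73000 × 0.97200 = 0.710

0.710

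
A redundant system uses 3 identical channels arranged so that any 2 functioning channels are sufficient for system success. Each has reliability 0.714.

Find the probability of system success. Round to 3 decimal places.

R = Σ_{i=2}^{3} C(3,i) p^i (1−p)^{3−i} with p = 0.714
C(3,2)·0.714^2·0.286^1 = 0.43740
C(3,3)·0.714^3·0.286^0 = 0.36399
Sum = 0.801

0.801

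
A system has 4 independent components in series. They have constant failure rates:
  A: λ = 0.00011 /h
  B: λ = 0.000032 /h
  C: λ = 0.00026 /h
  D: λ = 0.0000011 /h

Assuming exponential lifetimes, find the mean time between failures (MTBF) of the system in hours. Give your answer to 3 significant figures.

2480

Series of exponential components: λ_sys = Σ λ_i
λ_sys = 0.00011 + 0.000032 + 0.00026 + 0.0000011 = 4.0310e-04 /h
MTBF = 1 / λ_sys = 2480 h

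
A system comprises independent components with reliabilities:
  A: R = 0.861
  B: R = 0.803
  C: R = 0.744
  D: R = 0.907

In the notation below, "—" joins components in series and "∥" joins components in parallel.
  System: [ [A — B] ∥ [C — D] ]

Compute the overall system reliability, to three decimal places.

Series (A and B): 0.86100 × 0.80300 = 0.69138
Series (C and D): 0.74400 × 0.90700 = 0.67481
Parallel ([0.69138] and [0.67481]): 1 − (1 − 0.69138)(1 − 0.67481) = 0.900

0.900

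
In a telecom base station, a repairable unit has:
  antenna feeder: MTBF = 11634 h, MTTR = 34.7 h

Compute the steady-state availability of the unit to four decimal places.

A(antenna feeder) = MTBF/(MTBF+MTTR) = 11634/(11634+34.7) = 0.9970

0.9970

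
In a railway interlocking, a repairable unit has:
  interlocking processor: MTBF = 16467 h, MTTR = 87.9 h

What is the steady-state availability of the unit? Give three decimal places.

0.995

A(interlocking processor) = MTBF/(MTBF+MTTR) = 16467/(16467+87.9) = 0.995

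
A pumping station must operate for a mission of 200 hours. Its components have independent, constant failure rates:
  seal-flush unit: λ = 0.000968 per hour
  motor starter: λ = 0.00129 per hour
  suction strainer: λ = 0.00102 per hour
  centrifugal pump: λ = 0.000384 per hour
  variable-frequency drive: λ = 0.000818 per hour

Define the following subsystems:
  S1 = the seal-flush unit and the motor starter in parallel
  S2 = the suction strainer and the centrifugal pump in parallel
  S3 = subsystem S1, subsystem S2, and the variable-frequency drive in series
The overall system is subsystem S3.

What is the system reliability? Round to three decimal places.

R(seal-flush unit) = exp(−0.000968 × 200) = 0.82399
R(motor starter) = exp(−0.00129 × 200) = 0.77260
R(suction strainer) = exp(−0.00102 × 200) = 0.81546
R(centrifugal pump) = exp(−0.000384 × 200) = 0.92608
R(variable-frequency drive) = exp(−0.000818 × 200) = 0.84908
Parallel (seal-flush unit and motor starter): 1 − (1 − 0.82399)(1 − 0.77260) = 0.95998
Parallel (suction strainer and centrifugal pump): 1 − (1 − 0.81546)(1 − 0.92608) = 0.98636
Series ([0.95998], [0.98636], and variable-frequency drive): 0.95998 × 0.98636 × 0.84908 = 0.804

0.804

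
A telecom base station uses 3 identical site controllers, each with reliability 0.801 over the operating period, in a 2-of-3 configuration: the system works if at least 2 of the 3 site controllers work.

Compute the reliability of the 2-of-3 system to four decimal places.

0.8970

R = Σ_{i=2}^{3} C(3,i) p^i (1−p)^{3−i} with p = 0.801
C(3,2)·0.801^2·0.199^1 = 0.383036
C(3,3)·0.801^3·0.199^0 = 0.513922
Sum = 0.8970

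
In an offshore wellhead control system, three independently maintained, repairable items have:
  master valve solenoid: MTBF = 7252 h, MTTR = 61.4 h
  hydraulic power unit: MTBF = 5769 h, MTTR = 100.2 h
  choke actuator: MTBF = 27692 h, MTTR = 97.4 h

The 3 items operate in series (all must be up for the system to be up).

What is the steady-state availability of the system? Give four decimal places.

0.9713

A(master valve solenoid) = MTBF/(MTBF+MTTR) = 7252/(7252+61.4) = 0.991604
A(hydraulic power unit) = MTBF/(MTBF+MTTR) = 5769/(5769+100.2) = 0.982928
A(choke actuator) = MTBF/(MTBF+MTTR) = 27692/(27692+97.4) = 0.996495
Series availability: 0.991604 × 0.982928 × 0.996495 = 0.9713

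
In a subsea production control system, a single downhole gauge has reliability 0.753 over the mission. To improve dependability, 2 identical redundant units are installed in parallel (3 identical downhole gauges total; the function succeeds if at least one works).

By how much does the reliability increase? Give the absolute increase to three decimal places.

0.232

R_before = 0.753
R_after = 1 − (1 − 0.753)^3 = 0.985
ΔR = 0.985 − 0.753 = 0.232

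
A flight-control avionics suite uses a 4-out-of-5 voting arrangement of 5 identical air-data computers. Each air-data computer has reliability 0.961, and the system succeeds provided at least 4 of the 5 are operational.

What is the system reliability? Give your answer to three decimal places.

0.986

R = Σ_{i=4}^{5} C(5,i) p^i (1−p)^{5−i} with p = 0.961
C(5,4)·0.961^4·0.039^1 = 0.16631
C(5,5)·0.961^5·0.039^0 = 0.81963
Sum = 0.986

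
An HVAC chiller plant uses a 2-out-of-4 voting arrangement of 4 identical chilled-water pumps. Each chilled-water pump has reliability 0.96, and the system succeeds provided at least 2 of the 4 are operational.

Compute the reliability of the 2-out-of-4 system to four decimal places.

R = Σ_{i=2}^{4} C(4,i) p^i (1−p)^{4−i} with p = 0.96
C(4,2)·0.96^2·0.04^2 = 0.008847
C(4,3)·0.96^3·0.04^1 = 0.141558
C(4,4)·0.96^4·0.04^0 = 0.849347
Sum = 0.9998

0.9998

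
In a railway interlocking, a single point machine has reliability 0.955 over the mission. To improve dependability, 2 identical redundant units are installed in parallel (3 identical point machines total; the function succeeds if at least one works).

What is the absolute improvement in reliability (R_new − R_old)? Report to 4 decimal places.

R_before = 0.955
R_after = 1 − (1 − 0.955)^3 = 0.9999
ΔR = 0.9999 − 0.955 = 0.0449

0.0449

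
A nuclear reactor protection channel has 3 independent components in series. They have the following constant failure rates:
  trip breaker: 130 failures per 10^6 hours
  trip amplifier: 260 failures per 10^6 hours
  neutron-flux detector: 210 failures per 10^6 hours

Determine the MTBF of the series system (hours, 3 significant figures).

1670

Series of exponential components: λ_sys = Σ λ_i
λ_sys = 0.00013 + 0.00026 + 0.00021 = 6.0000e-04 /h
MTBF = 1 / λ_sys = 1670 h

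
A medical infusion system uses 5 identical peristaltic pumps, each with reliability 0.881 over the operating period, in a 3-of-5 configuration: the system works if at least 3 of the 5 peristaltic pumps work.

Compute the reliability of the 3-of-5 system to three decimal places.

R = Σ_{i=3}^{5} C(5,i) p^i (1−p)^{5−i} with p = 0.881
C(5,3)·0.881^3·0.119^2 = 0.09683
C(5,4)·0.881^4·0.119^1 = 0.35844
C(5,5)·0.881^5·0.119^0 = 0.53074
Sum = 0.986

0.986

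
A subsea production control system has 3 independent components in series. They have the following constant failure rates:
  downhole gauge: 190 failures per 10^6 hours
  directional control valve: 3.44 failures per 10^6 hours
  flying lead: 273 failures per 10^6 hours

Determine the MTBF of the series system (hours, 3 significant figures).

2140

Series of exponential components: λ_sys = Σ λ_i
λ_sys = 0.000190 + 0.00000344 + 0.000273 = 4.6644e-04 /h
MTBF = 1 / λ_sys = 2140 h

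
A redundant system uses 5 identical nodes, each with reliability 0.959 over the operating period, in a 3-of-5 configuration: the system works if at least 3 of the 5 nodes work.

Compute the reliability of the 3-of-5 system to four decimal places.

R = Σ_{i=3}^{5} C(5,i) p^i (1−p)^{5−i} with p = 0.959
C(5,3)·0.959^3·0.041^2 = 0.014826
C(5,4)·0.959^4·0.041^1 = 0.173392
C(5,5)·0.959^5·0.041^0 = 0.811135
Sum = 0.9994

0.9994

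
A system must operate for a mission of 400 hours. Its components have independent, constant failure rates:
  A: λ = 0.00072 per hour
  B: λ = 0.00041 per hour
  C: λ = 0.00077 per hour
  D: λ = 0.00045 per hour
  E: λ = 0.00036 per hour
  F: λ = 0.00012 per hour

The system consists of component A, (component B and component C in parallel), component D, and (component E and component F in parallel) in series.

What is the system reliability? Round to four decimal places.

0.5974

R(A) = exp(−0.00072 × 400) = 0.749762
R(B) = exp(−0.00041 × 400) = 0.848742
R(C) = exp(−0.00077 × 400) = 0.734915
R(D) = exp(−0.00045 × 400) = 0.835270
R(E) = exp(−0.00036 × 400) = 0.865888
R(F) = exp(−0.00012 × 400) = 0.953134
Parallel (B and C): 1 − (1 − 0.848742)(1 − 0.734915) = 0.959904
Parallel (E and F): 1 − (1 − 0.865888)(1 − 0.953134) = 0.993715
Series (A, [0.959904], D, and [0.993715]): 0.749762 × 0.959904 × 0.835270 × 0.993715 = 0.5974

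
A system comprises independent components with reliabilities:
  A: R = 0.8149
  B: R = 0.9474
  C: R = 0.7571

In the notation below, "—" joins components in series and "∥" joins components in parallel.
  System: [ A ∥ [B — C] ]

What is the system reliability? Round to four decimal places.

Series (B and C): 0.947400 × 0.757100 = 0.717277
Parallel (A and [0.717277]): 1 − (1 − 0.814900)(1 − 0.717277) = 0.9477

0.9477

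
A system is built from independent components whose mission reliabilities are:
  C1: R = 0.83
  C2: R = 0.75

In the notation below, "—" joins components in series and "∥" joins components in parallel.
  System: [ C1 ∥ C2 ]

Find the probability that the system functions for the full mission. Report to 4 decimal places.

0.9575

Parallel (C1 and C2): 1 − (1 − 0.830000)(1 − 0.750000) = 0.9575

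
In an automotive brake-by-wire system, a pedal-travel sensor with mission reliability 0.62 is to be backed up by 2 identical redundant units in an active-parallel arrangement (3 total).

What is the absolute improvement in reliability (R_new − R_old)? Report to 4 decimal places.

R_before = 0.62
R_after = 1 − (1 − 0.62)^3 = 0.9451
ΔR = 0.9451 − 0.62 = 0.3251

0.3251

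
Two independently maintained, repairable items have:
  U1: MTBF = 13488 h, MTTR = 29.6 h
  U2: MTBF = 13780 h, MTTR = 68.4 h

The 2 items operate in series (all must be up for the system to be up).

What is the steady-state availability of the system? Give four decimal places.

0.9929

A(U1) = MTBF/(MTBF+MTTR) = 13488/(13488+29.6) = 0.997810
A(U2) = MTBF/(MTBF+MTTR) = 13780/(13780+68.4) = 0.995061
Series availability: 0.997810 × 0.995061 = 0.9929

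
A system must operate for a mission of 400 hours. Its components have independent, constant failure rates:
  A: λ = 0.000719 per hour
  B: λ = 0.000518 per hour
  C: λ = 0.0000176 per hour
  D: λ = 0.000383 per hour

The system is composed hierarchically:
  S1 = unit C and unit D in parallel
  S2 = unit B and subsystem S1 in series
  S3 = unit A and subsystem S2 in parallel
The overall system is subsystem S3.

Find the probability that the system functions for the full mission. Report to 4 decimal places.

R(A) = exp(−0.000719 × 400) = 0.750062
R(B) = exp(−0.000518 × 400) = 0.812857
R(C) = exp(−0.0000176 × 400) = 0.992985
R(D) = exp(−0.000383 × 400) = 0.857958
Parallel (C and D): 1 − (1 − 0.992985)(1 − 0.857958) = 0.999004
Series (B and [0.999004]): 0.812857 × 0.999004 = 0.812047
Parallel (A and [0.812047]): 1 − (1 − 0.750062)(1 − 0.812047) = 0.9530

0.9530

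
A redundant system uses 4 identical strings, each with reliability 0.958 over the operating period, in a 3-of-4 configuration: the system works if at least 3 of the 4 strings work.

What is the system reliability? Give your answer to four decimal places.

R = Σ_{i=3}^{4} C(4,i) p^i (1−p)^{4−i} with p = 0.958
C(4,3)·0.958^3·0.042^1 = 0.147709
C(4,4)·0.958^4·0.042^0 = 0.842291
Sum = 0.9900

0.9900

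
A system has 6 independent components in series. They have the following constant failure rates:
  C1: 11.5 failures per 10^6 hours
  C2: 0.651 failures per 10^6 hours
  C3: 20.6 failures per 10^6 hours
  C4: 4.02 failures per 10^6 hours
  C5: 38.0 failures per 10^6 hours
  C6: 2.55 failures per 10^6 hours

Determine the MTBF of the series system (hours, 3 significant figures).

12900

Series of exponential components: λ_sys = Σ λ_i
λ_sys = 0.0000115 + 0.000000651 + 0.0000206 + 0.00000402 + 0.0000380 + 0.00000255 = 7.7321e-05 /h
MTBF = 1 / λ_sys = 12900 h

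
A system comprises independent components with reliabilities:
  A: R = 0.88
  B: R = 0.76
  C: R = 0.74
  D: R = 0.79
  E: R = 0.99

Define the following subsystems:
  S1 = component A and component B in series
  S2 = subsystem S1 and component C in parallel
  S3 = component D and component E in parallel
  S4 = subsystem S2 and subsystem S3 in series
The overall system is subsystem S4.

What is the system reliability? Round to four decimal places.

Series (A and B): 0.880000 × 0.760000 = 0.668800
Parallel ([0.668800] and C): 1 − (1 − 0.668800)(1 − 0.740000) = 0.913888
Parallel (D and E): 1 − (1 − 0.790000)(1 − 0.990000) = 0.997900
Series ([0.913888] and [0.997900]): 0.913888 × 0.997900 = 0.9120

0.9120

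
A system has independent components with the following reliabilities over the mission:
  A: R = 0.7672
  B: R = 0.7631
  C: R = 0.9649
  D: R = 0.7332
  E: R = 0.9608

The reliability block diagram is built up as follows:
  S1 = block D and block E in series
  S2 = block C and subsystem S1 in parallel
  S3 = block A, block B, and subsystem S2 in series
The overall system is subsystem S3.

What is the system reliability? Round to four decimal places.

Series (D and E): 0.733200 × 0.960800 = 0.704459
Parallel (C and [0.704459]): 1 − (1 − 0.964900)(1 − 0.704459) = 0.989627
Series (A, B, and [0.989627]): 0.767200 × 0.763100 × 0.989627 = 0.5794

0.5794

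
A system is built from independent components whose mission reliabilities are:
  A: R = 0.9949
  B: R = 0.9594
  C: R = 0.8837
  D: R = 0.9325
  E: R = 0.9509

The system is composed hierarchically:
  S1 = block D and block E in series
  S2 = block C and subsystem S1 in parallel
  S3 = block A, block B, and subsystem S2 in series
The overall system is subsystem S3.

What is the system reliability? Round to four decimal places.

Series (D and E): 0.932500 × 0.950900 = 0.886714
Parallel (C and [0.886714]): 1 − (1 − 0.883700)(1 − 0.886714) = 0.986825
Series (A, B, and [0.986825]): 0.994900 × 0.959400 × 0.986825 = 0.9419

0.9419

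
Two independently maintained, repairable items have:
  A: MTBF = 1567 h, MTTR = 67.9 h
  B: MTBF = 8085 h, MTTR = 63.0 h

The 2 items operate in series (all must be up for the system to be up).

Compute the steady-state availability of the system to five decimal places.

0.95106

A(A) = MTBF/(MTBF+MTTR) = 1567/(1567+67.9) = 0.958468
A(B) = MTBF/(MTBF+MTTR) = 8085/(8085+63.0) = 0.992268
Series availability: 0.958468 × 0.992268 = 0.95106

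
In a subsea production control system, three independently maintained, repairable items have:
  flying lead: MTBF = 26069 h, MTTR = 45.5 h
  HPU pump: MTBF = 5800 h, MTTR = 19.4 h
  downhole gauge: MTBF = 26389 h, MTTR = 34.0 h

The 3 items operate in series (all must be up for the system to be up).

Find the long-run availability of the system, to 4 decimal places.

0.9936

A(flying lead) = MTBF/(MTBF+MTTR) = 26069/(26069+45.5) = 0.998258
A(HPU pump) = MTBF/(MTBF+MTTR) = 5800/(5800+19.4) = 0.996666
A(downhole gauge) = MTBF/(MTBF+MTTR) = 26389/(26389+34.0) = 0.998713
Series availability: 0.998258 × 0.996666 × 0.998713 = 0.9936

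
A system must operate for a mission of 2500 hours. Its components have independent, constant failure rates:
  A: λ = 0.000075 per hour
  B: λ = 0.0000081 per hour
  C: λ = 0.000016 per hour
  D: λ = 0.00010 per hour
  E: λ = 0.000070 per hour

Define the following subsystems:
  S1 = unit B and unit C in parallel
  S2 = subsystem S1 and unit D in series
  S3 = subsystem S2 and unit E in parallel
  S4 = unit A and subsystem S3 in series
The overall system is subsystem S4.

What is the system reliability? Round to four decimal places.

R(A) = exp(−0.000075 × 2500) = 0.829029
R(B) = exp(−0.0000081 × 2500) = 0.979954
R(C) = exp(−0.000016 × 2500) = 0.960789
R(D) = exp(−0.00010 × 2500) = 0.778801
R(E) = exp(−0.000070 × 2500) = 0.839457
Parallel (B and C): 1 − (1 − 0.979954)(1 − 0.960789) = 0.999214
Series ([0.999214] and D): 0.999214 × 0.778801 = 0.778189
Parallel ([0.778189] and E): 1 − (1 − 0.778189)(1 − 0.839457) = 0.964390
Series (A and [0.964390]): 0.829029 × 0.964390 = 0.7995

0.7995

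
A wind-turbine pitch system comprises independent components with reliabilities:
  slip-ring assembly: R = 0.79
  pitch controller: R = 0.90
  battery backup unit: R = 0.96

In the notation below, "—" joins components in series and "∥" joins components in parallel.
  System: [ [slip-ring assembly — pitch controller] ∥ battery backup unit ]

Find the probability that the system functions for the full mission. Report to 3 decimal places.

0.988

Series (slip-ring assembly and pitch controller): 0.79000 × 0.90000 = 0.71100
Parallel ([0.71100] and battery backup unit): 1 − (1 − 0.71100)(1 − 0.96000) = 0.988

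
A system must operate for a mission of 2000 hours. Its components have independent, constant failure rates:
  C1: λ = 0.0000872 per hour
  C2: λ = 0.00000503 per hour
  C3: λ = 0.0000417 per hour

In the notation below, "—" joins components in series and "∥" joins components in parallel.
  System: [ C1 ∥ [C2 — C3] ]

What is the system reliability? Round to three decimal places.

R(C1) = exp(−0.0000872 × 2000) = 0.83996
R(C2) = exp(−0.00000503 × 2000) = 0.98999
R(C3) = exp(−0.0000417 × 2000) = 0.91998
Series (C2 and C3): 0.98999 × 0.91998 = 0.91077
Parallel (C1 and [0.91077]): 1 − (1 − 0.83996)(1 − 0.91077) = 0.986

0.986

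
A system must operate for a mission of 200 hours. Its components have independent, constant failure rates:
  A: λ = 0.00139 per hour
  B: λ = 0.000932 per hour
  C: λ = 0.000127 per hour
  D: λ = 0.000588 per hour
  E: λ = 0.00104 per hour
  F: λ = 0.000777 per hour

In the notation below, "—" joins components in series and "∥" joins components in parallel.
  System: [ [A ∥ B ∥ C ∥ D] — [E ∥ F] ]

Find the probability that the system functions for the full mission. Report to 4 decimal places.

R(A) = exp(−0.00139 × 200) = 0.757297
R(B) = exp(−0.000932 × 200) = 0.829942
R(C) = exp(−0.000127 × 200) = 0.974920
R(D) = exp(−0.000588 × 200) = 0.889052
R(E) = exp(−0.00104 × 200) = 0.812207
R(F) = exp(−0.000777 × 200) = 0.856073
Parallel (A, B, C, and D): 1 − (1 − 0.757297)(1 − 0.829942)(1 − 0.974920)(1 − 0.889052) = 0.999885
Parallel (E and F): 1 − (1 − 0.812207)(1 − 0.856073) = 0.972972
Series ([0.999885] and [0.972972]): 0.999885 × 0.972972 = 0.9729

0.9729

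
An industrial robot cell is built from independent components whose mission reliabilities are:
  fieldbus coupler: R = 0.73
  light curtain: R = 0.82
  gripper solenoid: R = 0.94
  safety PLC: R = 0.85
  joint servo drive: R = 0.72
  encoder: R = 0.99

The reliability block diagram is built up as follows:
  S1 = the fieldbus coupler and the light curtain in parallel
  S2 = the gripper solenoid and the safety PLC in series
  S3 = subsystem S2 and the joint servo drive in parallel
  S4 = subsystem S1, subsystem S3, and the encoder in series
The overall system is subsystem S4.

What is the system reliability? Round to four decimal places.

Parallel (fieldbus coupler and light curtain): 1 − (1 − 0.730000)(1 − 0.820000) = 0.951400
Series (gripper solenoid and safety PLC): 0.940000 × 0.850000 = 0.799000
Parallel ([0.799000] and joint servo drive): 1 − (1 − 0.799000)(1 − 0.720000) = 0.943720
Series ([0.951400], [0.943720], and encoder): 0.951400 × 0.943720 × 0.990000 = 0.8889

0.8889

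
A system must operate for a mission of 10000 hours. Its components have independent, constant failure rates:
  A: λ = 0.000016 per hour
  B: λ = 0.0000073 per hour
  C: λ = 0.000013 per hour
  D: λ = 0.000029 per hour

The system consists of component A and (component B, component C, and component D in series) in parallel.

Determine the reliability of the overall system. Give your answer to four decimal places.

R(A) = exp(−0.000016 × 10000) = 0.852144
R(B) = exp(−0.0000073 × 10000) = 0.929601
R(C) = exp(−0.000013 × 10000) = 0.878095
R(D) = exp(−0.000029 × 10000) = 0.748264
Series (B, C, and D): 0.929601 × 0.878095 × 0.748264 = 0.610791
Parallel (A and [0.610791]): 1 − (1 − 0.852144)(1 − 0.610791) = 0.9425

0.9425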